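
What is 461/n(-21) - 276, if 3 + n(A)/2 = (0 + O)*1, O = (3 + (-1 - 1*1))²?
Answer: -1565/4 ≈ -391.25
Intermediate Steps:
O = 1 (O = (3 + (-1 - 1))² = (3 - 2)² = 1² = 1)
n(A) = -4 (n(A) = -6 + 2*((0 + 1)*1) = -6 + 2*(1*1) = -6 + 2*1 = -6 + 2 = -4)
461/n(-21) - 276 = 461/(-4) - 276 = 461*(-¼) - 276 = -461/4 - 276 = -1565/4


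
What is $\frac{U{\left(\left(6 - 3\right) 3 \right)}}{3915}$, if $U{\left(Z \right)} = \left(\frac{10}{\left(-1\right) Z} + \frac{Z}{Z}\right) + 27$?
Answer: $\frac{242}{35235} \approx 0.0068682$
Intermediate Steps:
$U{\left(Z \right)} = 28 - \frac{10}{Z}$ ($U{\left(Z \right)} = \left(10 \left(- \frac{1}{Z}\right) + 1\right) + 27 = \left(- \frac{10}{Z} + 1\right) + 27 = \left(1 - \frac{10}{Z}\right) + 27 = 28 - \frac{10}{Z}$)
$\frac{U{\left(\left(6 - 3\right) 3 \right)}}{3915} = \frac{28 - \frac{10}{\left(6 - 3\right) 3}}{3915} = \left(28 - \frac{10}{3 \cdot 3}\right) \frac{1}{3915} = \left(28 - \frac{10}{9}\right) \frac{1}{3915} = \frac{242}{9} \cdot \frac{1}{3915} = \frac{242}{35235}$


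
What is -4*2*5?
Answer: -40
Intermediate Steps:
-4*2*5 = -8*5 = -40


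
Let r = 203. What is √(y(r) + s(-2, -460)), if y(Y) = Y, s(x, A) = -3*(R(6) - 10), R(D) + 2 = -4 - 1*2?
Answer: √257 ≈ 16.031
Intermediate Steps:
R(D) = -8 (R(D) = -2 + (-4 - 1*2) = -2 + (-4 - 2) = -2 - 6 = -8)
s(x, A) = 54 (s(x, A) = -3*(-8 - 10) = -3*(-18) = 54)
√(y(r) + s(-2, -460)) = √(203 + 54) = √257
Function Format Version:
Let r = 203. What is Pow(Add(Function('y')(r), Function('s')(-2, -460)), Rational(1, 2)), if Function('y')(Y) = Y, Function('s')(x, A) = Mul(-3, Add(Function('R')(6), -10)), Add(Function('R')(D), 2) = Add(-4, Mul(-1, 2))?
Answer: Pow(257, Rational(1, 2)) ≈ 16.031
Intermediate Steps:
Function('R')(D) = -8 (Function('R')(D) = Add(-2, Add(-4, Mul(-1, 2))) = Add(-2, Add(-4, -2)) = Add(-2, -6) = -8)
Function('s')(x, A) = 54 (Function('s')(x, A) = Mul(-3, Add(-8, -10)) = Mul(-3, -18) = 54)
Pow(Add(Function('y')(r), Function('s')(-2, -460)), Rational(1, 2)) = Pow(Add(203, 54), Rational(1, 2)) = Pow(257, Rational(1, 2))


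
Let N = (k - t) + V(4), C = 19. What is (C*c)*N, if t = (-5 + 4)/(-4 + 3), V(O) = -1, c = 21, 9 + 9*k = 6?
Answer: -931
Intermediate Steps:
k = -⅓ (k = -1 + (⅑)*6 = -1 + ⅔ = -⅓ ≈ -0.33333)
t = 1 (t = -1/(-1) = -1*(-1) = 1)
N = -7/3 (N = (-⅓ - 1*1) - 1 = (-⅓ - 1) - 1 = -4/3 - 1 = -7/3 ≈ -2.3333)
(C*c)*N = (19*21)*(-7/3) = 399*(-7/3) = -931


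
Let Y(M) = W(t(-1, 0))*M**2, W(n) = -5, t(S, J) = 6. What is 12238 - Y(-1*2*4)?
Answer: 12558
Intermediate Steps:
Y(M) = -5*M**2
12238 - Y(-1*2*4) = 12238 - (-5)*(-1*2*4)**2 = 12238 - (-5)*(-2*4)**2 = 12238 - (-5)*(-8)**2 = 12238 - (-5)*64 = 12238 - 1*(-320) = 12238 + 320 = 12558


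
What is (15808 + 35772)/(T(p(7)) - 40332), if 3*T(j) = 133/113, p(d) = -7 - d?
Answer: -3497124/2734483 ≈ -1.2789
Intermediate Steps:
T(j) = 133/339 (T(j) = (133/113)/3 = (133*(1/113))/3 = (⅓)*(133/113) = 133/339)
(15808 + 35772)/(T(p(7)) - 40332) = (15808 + 35772)/(133/339 - 40332) = 51580/(-13672415/339) = 51580*(-339/13672415) = -3497124/2734483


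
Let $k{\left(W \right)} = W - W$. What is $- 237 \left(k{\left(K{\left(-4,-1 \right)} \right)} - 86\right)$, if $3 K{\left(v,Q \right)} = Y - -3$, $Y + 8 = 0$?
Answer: $20382$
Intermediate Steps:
$Y = -8$ ($Y = -8 + 0 = -8$)
$K{\left(v,Q \right)} = - \frac{5}{3}$ ($K{\left(v,Q \right)} = \frac{-8 - -3}{3} = \frac{-8 + 3}{3} = \frac{1}{3} \left(-5\right) = - \frac{5}{3}$)
$k{\left(W \right)} = 0$
$- 237 \left(k{\left(K{\left(-4,-1 \right)} \right)} - 86\right) = - 237 \left(0 - 86\right) = \left(-237\right) \left(-86\right) = 20382$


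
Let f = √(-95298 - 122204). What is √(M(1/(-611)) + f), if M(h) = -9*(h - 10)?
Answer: √(33604389 + 373321*I*√217502)/611 ≈ 16.808 + 13.874*I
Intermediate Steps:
M(h) = 90 - 9*h (M(h) = -9*(-10 + h) = 90 - 9*h)
f = I*√217502 (f = √(-217502) = I*√217502 ≈ 466.37*I)
√(M(1/(-611)) + f) = √((90 - 9/(-611)) + I*√217502) = √((90 - 9*(-1/611)) + I*√217502) = √((90 + 9/611) + I*√217502) = √(54999/611 + I*√217502)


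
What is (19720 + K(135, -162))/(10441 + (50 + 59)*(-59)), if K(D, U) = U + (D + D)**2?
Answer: 46229/2005 ≈ 23.057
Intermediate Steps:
K(D, U) = U + 4*D**2 (K(D, U) = U + (2*D)**2 = U + 4*D**2)
(19720 + K(135, -162))/(10441 + (50 + 59)*(-59)) = (19720 + (-162 + 4*135**2))/(10441 + (50 + 59)*(-59)) = (19720 + (-162 + 4*18225))/(10441 + 109*(-59)) = (19720 + (-162 + 72900))/(10441 - 6431) = (19720 + 72738)/4010 = 92458*(1/4010) = 46229/2005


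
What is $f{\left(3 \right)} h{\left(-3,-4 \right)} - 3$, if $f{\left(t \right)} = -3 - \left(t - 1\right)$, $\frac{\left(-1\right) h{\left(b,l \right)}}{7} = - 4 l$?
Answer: $557$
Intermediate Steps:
$h{\left(b,l \right)} = 28 l$ ($h{\left(b,l \right)} = - 7 \left(- 4 l\right) = 28 l$)
$f{\left(t \right)} = -2 - t$ ($f{\left(t \right)} = -3 - \left(t - 1\right) = -3 - \left(-1 + t\right) = -2 - t$)
$f{\left(3 \right)} h{\left(-3,-4 \right)} - 3 = \left(-2 - 3\right) 28 \left(-4\right) - 3 = \left(-2 - 3\right) \left(-112\right) - 3 = \left(-5\right) \left(-112\right) - 3 = 560 - 3 = 557$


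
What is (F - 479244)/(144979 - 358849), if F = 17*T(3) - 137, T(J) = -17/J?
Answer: 719216/320805 ≈ 2.2419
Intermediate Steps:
F = -700/3 (F = 17*(-17/3) - 137 = -289/3 - 137 = -700/3 ≈ -233.33)
(F - 479244)/(144979 - 358849) = (-700/3 - 479244)/(144979 - 358849) = -1438432/3/(-213870) = -1438432/3*(-1/213870) = 719216/320805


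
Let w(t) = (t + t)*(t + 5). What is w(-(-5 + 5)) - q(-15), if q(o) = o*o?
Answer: -225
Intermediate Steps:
q(o) = o²
w(t) = 2*t*(5 + t) (w(t) = (2*t)*(5 + t) = 2*t*(5 + t))
w(-(-5 + 5)) - q(-15) = 2*(-(-5 + 5))*(5 - (-5 + 5)) - 1*(-15)² = 2*(-1*0)*(5 - 1*0) - 1*225 = 2*0*(5 + 0) - 225 = 2*0*5 - 225 = 0 - 225 = -225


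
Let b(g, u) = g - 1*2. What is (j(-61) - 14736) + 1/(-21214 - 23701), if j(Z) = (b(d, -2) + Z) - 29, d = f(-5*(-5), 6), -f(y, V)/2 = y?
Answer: -668245371/44915 ≈ -14878.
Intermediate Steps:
f(y, V) = -2*y
d = -50 (d = -(-10)*(-5) = -2*25 = -50)
b(g, u) = -2 + g (b(g, u) = g - 2 = -2 + g)
j(Z) = -81 + Z (j(Z) = ((-2 - 50) + Z) - 29 = (-52 + Z) - 29 = -81 + Z)
(j(-61) - 14736) + 1/(-21214 - 23701) = ((-81 - 61) - 14736) + 1/(-21214 - 23701) = (-142 - 14736) + 1/(-44915) = -14878 - 1/44915 = -668245371/44915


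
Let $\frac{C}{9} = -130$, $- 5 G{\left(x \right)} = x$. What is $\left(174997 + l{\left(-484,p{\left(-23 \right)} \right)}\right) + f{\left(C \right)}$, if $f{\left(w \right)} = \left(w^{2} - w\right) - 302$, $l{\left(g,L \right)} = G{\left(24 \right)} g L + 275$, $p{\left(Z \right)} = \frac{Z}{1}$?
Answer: $\frac{7458032}{5} \approx 1.4916 \cdot 10^{6}$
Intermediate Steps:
$G{\left(x \right)} = - \frac{x}{5}$
$p{\left(Z \right)} = Z$ ($p{\left(Z \right)} = Z 1 = Z$)
$C = -1170$ ($C = 9 \left(-130\right) = -1170$)
$l{\left(g,L \right)} = 275 - \frac{24 L g}{5}$ ($l{\left(g,L \right)} = \left(- \frac{1}{5}\right) 24 g L + 275 = - \frac{24 g}{5} L + 275 = - \frac{24 L g}{5} + 275 = 275 - \frac{24 L g}{5}$)
$f{\left(w \right)} = -302 + w^{2} - w$
$\left(174997 + l{\left(-484,p{\left(-23 \right)} \right)}\right) + f{\left(C \right)} = \left(174997 + \left(275 - \left(- \frac{552}{5}\right) \left(-484\right)\right)\right) - \left(-868 - 1368900\right) = \left(174997 + \left(275 - \frac{267168}{5}\right)\right) + \left(-302 + 1368900 + 1170\right) = \left(174997 - \frac{265793}{5}\right) + 1369768 = \frac{609192}{5} + 1369768 = \frac{7458032}{5}$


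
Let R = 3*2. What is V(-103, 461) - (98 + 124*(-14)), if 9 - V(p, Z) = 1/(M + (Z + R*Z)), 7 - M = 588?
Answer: 4357961/2646 ≈ 1647.0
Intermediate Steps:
M = -581 (M = 7 - 1*588 = 7 - 588 = -581)
R = 6
V(p, Z) = 9 - 1/(-581 + 7*Z) (V(p, Z) = 9 - 1/(-581 + (Z + 6*Z)) = 9 - 1/(-581 + 7*Z))
V(-103, 461) - (98 + 124*(-14)) = (-5230 + 63*461)/(7*(-83 + 461)) - (98 + 124*(-14)) = (⅐)*(-5230 + 29043)/378 - (98 - 1736) = (⅐)*(1/378)*23813 - 1*(-1638) = 23813/2646 + 1638 = 4357961/2646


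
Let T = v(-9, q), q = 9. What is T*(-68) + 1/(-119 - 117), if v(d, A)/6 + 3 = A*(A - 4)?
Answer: -4044097/236 ≈ -17136.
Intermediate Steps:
v(d, A) = -18 + 6*A*(-4 + A) (v(d, A) = -18 + 6*(A*(A - 4)) = -18 + 6*(A*(-4 + A)) = -18 + 6*A*(-4 + A))
T = 252 (T = -18 - 24*9 + 6*9² = -18 - 216 + 6*81 = -18 - 216 + 486 = 252)
T*(-68) + 1/(-119 - 117) = 252*(-68) + 1/(-119 - 117) = -17136 + 1/(-236) = -17136 - 1/236 = -4044097/236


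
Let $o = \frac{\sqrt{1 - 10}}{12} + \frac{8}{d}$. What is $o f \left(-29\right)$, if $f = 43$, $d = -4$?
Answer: $2494 - \frac{1247 i}{4} \approx 2494.0 - 311.75 i$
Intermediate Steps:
$o = -2 + \frac{i}{4}$ ($o = \frac{\sqrt{1 - 10}}{12} + \frac{8}{-4} = \sqrt{-9} \cdot \frac{1}{12} + 8 \left(- \frac{1}{4}\right) = 3 i \frac{1}{12} - 2 = \frac{i}{4} - 2 = -2 + \frac{i}{4} \approx -2.0 + 0.25 i$)
$o f \left(-29\right) = \left(-2 + \frac{i}{4}\right) 43 \left(-29\right) = \left(-86 + \frac{43 i}{4}\right) \left(-29\right) = 2494 - \frac{1247 i}{4}$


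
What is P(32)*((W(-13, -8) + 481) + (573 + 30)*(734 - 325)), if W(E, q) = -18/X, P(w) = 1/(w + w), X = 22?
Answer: 2718179/704 ≈ 3861.1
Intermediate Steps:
P(w) = 1/(2*w)
W(E, q) = -9/11 (W(E, q) = -18/22 = -18*1/22 = -9/11)
P(32)*((W(-13, -8) + 481) + (573 + 30)*(734 - 325)) = ((1/2)/32)*((-9/11 + 481) + (573 + 30)*(734 - 325)) = ((1/2)*(1/32))*(5282/11 + 603*409) = (5282/11 + 246627)/64 = (1/64)*(2718179/11) = 2718179/704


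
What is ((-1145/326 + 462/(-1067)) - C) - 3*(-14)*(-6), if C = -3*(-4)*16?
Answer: -14164925/31622 ≈ -447.95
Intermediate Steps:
C = 192 (C = 12*16 = 192)
((-1145/326 + 462/(-1067)) - C) - 3*(-14)*(-6) = ((-1145/326 + 462/(-1067)) - 1*192) - 3*(-14)*(-6) = ((-1145*1/326 + 462*(-1/1067)) - 192) - (-42)*(-6) = ((-1145/326 - 42/97) - 192) - 1*252 = (-124757/31622 - 192) - 252 = -6196181/31622 - 252 = -14164925/31622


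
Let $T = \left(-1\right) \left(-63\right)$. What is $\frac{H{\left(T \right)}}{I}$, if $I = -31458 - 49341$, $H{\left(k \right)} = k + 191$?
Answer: $- \frac{254}{80799} \approx -0.0031436$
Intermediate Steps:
$T = 63$
$H{\left(k \right)} = 191 + k$
$I = -80799$
$\frac{H{\left(T \right)}}{I} = \frac{191 + 63}{-80799} = 254 \left(- \frac{1}{80799}\right) = - \frac{254}{80799}$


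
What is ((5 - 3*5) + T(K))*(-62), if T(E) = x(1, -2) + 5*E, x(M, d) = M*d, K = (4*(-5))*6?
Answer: 37944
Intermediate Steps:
K = -120 (K = -20*6 = -120)
T(E) = -2 + 5*E (T(E) = 1*(-2) + 5*E = -2 + 5*E)
((5 - 3*5) + T(K))*(-62) = ((5 - 3*5) + (-2 + 5*(-120)))*(-62) = ((5 - 15) + (-2 - 600))*(-62) = (-10 - 602)*(-62) = -612*(-62) = 37944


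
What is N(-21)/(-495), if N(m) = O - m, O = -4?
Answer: -17/495 ≈ -0.034343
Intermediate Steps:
N(m) = -4 - m
N(-21)/(-495) = (-4 - 1*(-21))/(-495) = (-4 + 21)*(-1/495) = 17*(-1/495) = -17/495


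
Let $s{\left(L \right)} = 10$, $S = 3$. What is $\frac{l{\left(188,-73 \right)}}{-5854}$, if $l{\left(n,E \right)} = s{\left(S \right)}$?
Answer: $- \frac{5}{2927} \approx -0.0017082$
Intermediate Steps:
$l{\left(n,E \right)} = 10$
$\frac{l{\left(188,-73 \right)}}{-5854} = \frac{10}{-5854} = 10 \left(- \frac{1}{5854}\right) = - \frac{5}{2927}$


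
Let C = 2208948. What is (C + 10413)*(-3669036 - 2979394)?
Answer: -14755266253230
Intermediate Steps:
(C + 10413)*(-3669036 - 2979394) = (2208948 + 10413)*(-3669036 - 2979394) = 2219361*(-6648430) = -14755266253230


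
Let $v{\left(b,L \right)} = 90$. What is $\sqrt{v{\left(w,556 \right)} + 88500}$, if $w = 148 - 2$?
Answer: $\sqrt{88590} \approx 297.64$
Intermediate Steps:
$w = 146$ ($w = 148 - 2 = 146$)
$\sqrt{v{\left(w,556 \right)} + 88500} = \sqrt{90 + 88500} = \sqrt{88590}$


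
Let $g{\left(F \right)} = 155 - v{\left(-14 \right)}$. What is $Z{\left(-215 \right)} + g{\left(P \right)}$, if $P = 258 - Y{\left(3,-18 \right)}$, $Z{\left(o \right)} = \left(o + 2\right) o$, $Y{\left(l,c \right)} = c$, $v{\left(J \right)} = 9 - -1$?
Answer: $45940$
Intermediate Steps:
$v{\left(J \right)} = 10$ ($v{\left(J \right)} = 9 + 1 = 10$)
$Z{\left(o \right)} = o \left(2 + o\right)$ ($Z{\left(o \right)} = \left(2 + o\right) o = o \left(2 + o\right)$)
$P = 276$ ($P = 258 - -18 = 258 + 18 = 276$)
$g{\left(F \right)} = 145$ ($g{\left(F \right)} = 155 - 10 = 145$)
$Z{\left(-215 \right)} + g{\left(P \right)} = - 215 \left(2 - 215\right) + 145 = \left(-215\right) \left(-213\right) + 145 = 45795 + 145 = 45940$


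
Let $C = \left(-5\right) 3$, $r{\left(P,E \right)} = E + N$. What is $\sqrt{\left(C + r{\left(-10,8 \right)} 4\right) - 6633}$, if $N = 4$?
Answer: $10 i \sqrt{66} \approx 81.24 i$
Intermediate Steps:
$r{\left(P,E \right)} = 4 + E$ ($r{\left(P,E \right)} = E + 4 = 4 + E$)
$C = -15$
$\sqrt{\left(C + r{\left(-10,8 \right)} 4\right) - 6633} = \sqrt{\left(-15 + \left(4 + 8\right) 4\right) - 6633} = \sqrt{\left(-15 + 12 \cdot 4\right) - 6633} = \sqrt{\left(-15 + 48\right) - 6633} = \sqrt{33 - 6633} = \sqrt{-6600} = 10 i \sqrt{66}$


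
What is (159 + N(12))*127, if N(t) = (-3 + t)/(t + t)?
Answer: 161925/8 ≈ 20241.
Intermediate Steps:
N(t) = (-3 + t)/(2*t) (N(t) = (-3 + t)/((2*t)) = (-3 + t)*(1/(2*t)) = (-3 + t)/(2*t))
(159 + N(12))*127 = (159 + (1/2)*(-3 + 12)/12)*127 = (159 + (1/2)*(1/12)*9)*127 = (159 + 3/8)*127 = (1275/8)*127 = 161925/8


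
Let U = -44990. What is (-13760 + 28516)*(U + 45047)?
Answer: 841092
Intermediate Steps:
(-13760 + 28516)*(U + 45047) = (-13760 + 28516)*(-44990 + 45047) = 14756*57 = 841092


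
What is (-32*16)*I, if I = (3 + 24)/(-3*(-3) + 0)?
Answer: -1536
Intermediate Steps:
I = 3 (I = 27/(9 + 0) = 27/9 = 27*(1/9) = 3)
(-32*16)*I = -32*16*3 = -512*3 = -1536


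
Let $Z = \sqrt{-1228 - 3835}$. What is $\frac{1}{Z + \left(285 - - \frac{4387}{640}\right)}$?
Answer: $\frac{119543680}{36963188169} - \frac{409600 i \sqrt{5063}}{36963188169} \approx 0.0032341 - 0.00078849 i$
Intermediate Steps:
$Z = i \sqrt{5063}$ ($Z = \sqrt{-5063} = i \sqrt{5063} \approx 71.155 i$)
$\frac{1}{Z + \left(285 - - \frac{4387}{640}\right)} = \frac{1}{i \sqrt{5063} + \left(285 - - \frac{4387}{640}\right)} = \frac{1}{i \sqrt{5063} + \left(285 + \frac{4387}{640}\right)} = \frac{1}{i \sqrt{5063} + \frac{186787}{640}} = \frac{1}{\frac{186787}{640} + i \sqrt{5063}}$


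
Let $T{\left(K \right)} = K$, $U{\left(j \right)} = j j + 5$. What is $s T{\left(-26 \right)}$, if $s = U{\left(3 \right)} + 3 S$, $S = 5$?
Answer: $-754$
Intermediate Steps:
$U{\left(j \right)} = 5 + j^{2}$ ($U{\left(j \right)} = j^{2} + 5 = 5 + j^{2}$)
$s = 29$ ($s = \left(5 + 3^{2}\right) + 3 \cdot 5 = \left(5 + 9\right) + 15 = 14 + 15 = 29$)
$s T{\left(-26 \right)} = 29 \left(-26\right) = -754$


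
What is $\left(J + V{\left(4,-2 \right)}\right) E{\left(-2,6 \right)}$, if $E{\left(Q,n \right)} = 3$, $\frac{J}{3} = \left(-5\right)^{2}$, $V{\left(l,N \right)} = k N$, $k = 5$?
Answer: $195$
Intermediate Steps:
$V{\left(l,N \right)} = 5 N$
$J = 75$ ($J = 3 \left(-5\right)^{2} = 3 \cdot 25 = 75$)
$\left(J + V{\left(4,-2 \right)}\right) E{\left(-2,6 \right)} = \left(75 + 5 \left(-2\right)\right) 3 = \left(75 - 10\right) 3 = 65 \cdot 3 = 195$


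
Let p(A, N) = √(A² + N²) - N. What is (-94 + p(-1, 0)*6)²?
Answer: 7744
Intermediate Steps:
(-94 + p(-1, 0)*6)² = (-94 + (√((-1)² + 0²) - 1*0)*6)² = (-94 + (√(1 + 0) + 0)*6)² = (-94 + (√1 + 0)*6)² = (-94 + (1 + 0)*6)² = (-94 + 1*6)² = (-94 + 6)² = (-88)² = 7744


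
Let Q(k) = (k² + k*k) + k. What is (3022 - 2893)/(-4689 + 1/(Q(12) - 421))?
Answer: -15609/567370 ≈ -0.027511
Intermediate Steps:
Q(k) = k + 2*k² (Q(k) = (k² + k²) + k = 2*k² + k = k + 2*k²)
(3022 - 2893)/(-4689 + 1/(Q(12) - 421)) = (3022 - 2893)/(-4689 + 1/(12*(1 + 2*12) - 421)) = 129/(-4689 + 1/(12*(1 + 24) - 421)) = 129/(-4689 + 1/(12*25 - 421)) = 129/(-4689 + 1/(300 - 421)) = 129/(-4689 + 1/(-121)) = 129/(-4689 - 1/121) = 129/(-567370/121) = 129*(-121/567370) = -15609/567370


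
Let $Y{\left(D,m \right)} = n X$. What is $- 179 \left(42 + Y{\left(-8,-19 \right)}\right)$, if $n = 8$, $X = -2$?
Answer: $-4654$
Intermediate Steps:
$Y{\left(D,m \right)} = -16$ ($Y{\left(D,m \right)} = 8 \left(-2\right) = -16$)
$- 179 \left(42 + Y{\left(-8,-19 \right)}\right) = - 179 \left(42 - 16\right) = \left(-179\right) 26 = -4654$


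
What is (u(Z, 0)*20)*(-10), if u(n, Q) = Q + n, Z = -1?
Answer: 200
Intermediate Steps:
(u(Z, 0)*20)*(-10) = ((0 - 1)*20)*(-10) = -1*20*(-10) = -20*(-10) = 200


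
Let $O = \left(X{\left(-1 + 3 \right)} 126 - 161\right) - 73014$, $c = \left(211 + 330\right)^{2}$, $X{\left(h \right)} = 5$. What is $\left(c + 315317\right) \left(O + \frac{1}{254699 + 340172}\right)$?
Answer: $- \frac{26238103040118612}{594871} \approx -4.4107 \cdot 10^{10}$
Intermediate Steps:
$c = 292681$ ($c = 541^{2} = 292681$)
$O = -72545$ ($O = \left(5 \cdot 126 - 161\right) - 73014 = \left(630 - 161\right) - 73014 = 469 - 73014 = -72545$)
$\left(c + 315317\right) \left(O + \frac{1}{254699 + 340172}\right) = \left(292681 + 315317\right) \left(-72545 + \frac{1}{254699 + 340172}\right) = 607998 \left(-72545 + \frac{1}{594871}\right) = 607998 \left(- \frac{43154916694}{594871}\right) = - \frac{26238103040118612}{594871}$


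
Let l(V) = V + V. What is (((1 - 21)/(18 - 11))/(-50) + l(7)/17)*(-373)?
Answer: -195452/595 ≈ -328.49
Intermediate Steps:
l(V) = 2*V
(((1 - 21)/(18 - 11))/(-50) + l(7)/17)*(-373) = (((1 - 21)/(18 - 11))/(-50) + (2*7)/17)*(-373) = (-20/7*(-1/50) + 14*(1/17))*(-373) = (-20*⅐*(-1/50) + 14/17)*(-373) = (-20/7*(-1/50) + 14/17)*(-373) = (2/35 + 14/17)*(-373) = (524/595)*(-373) = -195452/595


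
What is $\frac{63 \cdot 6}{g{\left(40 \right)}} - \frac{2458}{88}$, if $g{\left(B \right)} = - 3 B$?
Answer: $- \frac{3419}{110} \approx -31.082$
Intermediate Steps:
$\frac{63 \cdot 6}{g{\left(40 \right)}} - \frac{2458}{88} = \frac{63 \cdot 6}{\left(-3\right) 40} - \frac{2458}{88} = \frac{378}{-120} - \frac{1229}{44} = 378 \left(- \frac{1}{120}\right) - \frac{1229}{44} = - \frac{63}{20} - \frac{1229}{44} = - \frac{3419}{110}$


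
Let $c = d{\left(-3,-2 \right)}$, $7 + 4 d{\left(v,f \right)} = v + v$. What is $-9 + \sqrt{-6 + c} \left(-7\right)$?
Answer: $-9 - \frac{7 i \sqrt{37}}{2} \approx -9.0 - 21.29 i$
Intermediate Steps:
$d{\left(v,f \right)} = - \frac{7}{4} + \frac{v}{2}$ ($d{\left(v,f \right)} = - \frac{7}{4} + \frac{v + v}{4} = - \frac{7}{4} + \frac{2 v}{4} = - \frac{7}{4} + \frac{v}{2}$)
$c = - \frac{13}{4}$ ($c = - \frac{7}{4} + \frac{1}{2} \left(-3\right) = - \frac{7}{4} - \frac{3}{2} = - \frac{13}{4} \approx -3.25$)
$-9 + \sqrt{-6 + c} \left(-7\right) = -9 + \sqrt{-6 - \frac{13}{4}} \left(-7\right) = -9 + \sqrt{- \frac{37}{4}} \left(-7\right) = -9 + \frac{i \sqrt{37}}{2} \left(-7\right) = -9 - \frac{7 i \sqrt{37}}{2}$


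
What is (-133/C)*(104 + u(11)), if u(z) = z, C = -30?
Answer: 3059/6 ≈ 509.83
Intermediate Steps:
(-133/C)*(104 + u(11)) = (-133/(-30))*(104 + 11) = -133*(-1/30)*115 = (133/30)*115 = 3059/6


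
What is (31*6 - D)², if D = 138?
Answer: 2304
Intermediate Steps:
(31*6 - D)² = (31*6 - 1*138)² = (186 - 138)² = 48² = 2304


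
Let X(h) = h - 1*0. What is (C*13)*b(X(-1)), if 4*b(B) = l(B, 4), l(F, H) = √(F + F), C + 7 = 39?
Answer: 104*I*√2 ≈ 147.08*I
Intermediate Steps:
C = 32 (C = -7 + 39 = 32)
l(F, H) = √2*√F (l(F, H) = √(2*F) = √2*√F)
X(h) = h (X(h) = h + 0 = h)
b(B) = √2*√B/4 (b(B) = (√2*√B)/4 = √2*√B/4)
(C*13)*b(X(-1)) = (32*13)*(√2*√(-1)/4) = 416*(√2*I/4) = 416*(I*√2/4) = 104*I*√2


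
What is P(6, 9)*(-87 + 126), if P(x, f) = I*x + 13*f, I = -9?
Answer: 2457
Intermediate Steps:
P(x, f) = -9*x + 13*f
P(6, 9)*(-87 + 126) = (-9*6 + 13*9)*(-87 + 126) = (-54 + 117)*39 = 63*39 = 2457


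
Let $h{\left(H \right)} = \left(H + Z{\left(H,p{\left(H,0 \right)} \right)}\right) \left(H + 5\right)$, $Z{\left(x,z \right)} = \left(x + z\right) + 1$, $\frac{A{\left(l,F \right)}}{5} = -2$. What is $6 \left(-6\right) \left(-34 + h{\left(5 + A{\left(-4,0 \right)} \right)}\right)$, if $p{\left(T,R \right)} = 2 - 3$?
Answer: $1224$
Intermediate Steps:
$A{\left(l,F \right)} = -10$ ($A{\left(l,F \right)} = 5 \left(-2\right) = -10$)
$p{\left(T,R \right)} = -1$ ($p{\left(T,R \right)} = 2 - 3 = -1$)
$Z{\left(x,z \right)} = 1 + x + z$
$h{\left(H \right)} = 2 H \left(5 + H\right)$ ($h{\left(H \right)} = \left(H + \left(1 + H - 1\right)\right) \left(H + 5\right) = \left(H + H\right) \left(5 + H\right) = 2 H \left(5 + H\right)$)
$6 \left(-6\right) \left(-34 + h{\left(5 + A{\left(-4,0 \right)} \right)}\right) = 6 \left(-6\right) \left(-34 + 2 \left(5 - 10\right) \left(5 + \left(5 - 10\right)\right)\right) = - 36 \left(-34 + 2 \left(-5\right) \left(5 - 5\right)\right) = - 36 \left(-34 + 2 \left(-5\right) 0\right) = - 36 \left(-34 + 0\right) = \left(-36\right) \left(-34\right) = 1224$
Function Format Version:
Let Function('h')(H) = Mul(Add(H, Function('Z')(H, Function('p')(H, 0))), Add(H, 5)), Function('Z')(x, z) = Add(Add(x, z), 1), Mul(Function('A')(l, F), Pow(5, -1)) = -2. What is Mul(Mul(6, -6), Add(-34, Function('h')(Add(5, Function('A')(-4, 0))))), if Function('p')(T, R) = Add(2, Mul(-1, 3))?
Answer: 1224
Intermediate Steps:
Function('A')(l, F) = -10 (Function('A')(l, F) = Mul(5, -2) = -10)
Function('p')(T, R) = -1 (Function('p')(T, R) = Add(2, -3) = -1)
Function('Z')(x, z) = Add(1, x, z)
Function('h')(H) = Mul(2, H, Add(5, H)) (Function('h')(H) = Mul(Add(H, Add(1, H, -1)), Add(H, 5)) = Mul(Add(H, H), Add(5, H)) = Mul(Mul(2, H), Add(5, H)) = Mul(2, H, Add(5, H)))
Mul(Mul(6, -6), Add(-34, Function('h')(Add(5, Function('A')(-4, 0))))) = Mul(Mul(6, -6), Add(-34, Mul(2, Add(5, -10), Add(5, Add(5, -10))))) = Mul(-36, Add(-34, Mul(2, -5, Add(5, -5)))) = Mul(-36, Add(-34, Mul(2, -5, 0))) = Mul(-36, Add(-34, 0)) = Mul(-36, -34) = 1224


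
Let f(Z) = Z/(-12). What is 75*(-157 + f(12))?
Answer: -11850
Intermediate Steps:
f(Z) = -Z/12 (f(Z) = Z*(-1/12) = -Z/12)
75*(-157 + f(12)) = 75*(-157 - 1/12*12) = 75*(-157 - 1) = 75*(-158) = -11850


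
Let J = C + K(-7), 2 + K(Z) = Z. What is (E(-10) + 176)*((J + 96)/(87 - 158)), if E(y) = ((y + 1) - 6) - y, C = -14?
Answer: -12483/71 ≈ -175.82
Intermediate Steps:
K(Z) = -2 + Z
E(y) = -5 (E(y) = ((1 + y) - 6) - y = (-5 + y) - y = -5)
J = -23 (J = -14 + (-2 - 7) = -14 - 9 = -23)
(E(-10) + 176)*((J + 96)/(87 - 158)) = (-5 + 176)*((-23 + 96)/(87 - 158)) = 171*(73/(-71)) = 171*(73*(-1/71)) = 171*(-73/71) = -12483/71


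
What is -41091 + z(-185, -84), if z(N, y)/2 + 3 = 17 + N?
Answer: -41433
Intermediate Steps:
z(N, y) = 28 + 2*N (z(N, y) = -6 + 2*(17 + N) = -6 + (34 + 2*N) = 28 + 2*N)
-41091 + z(-185, -84) = -41091 + (28 + 2*(-185)) = -41091 + (28 - 370) = -41091 - 342 = -41433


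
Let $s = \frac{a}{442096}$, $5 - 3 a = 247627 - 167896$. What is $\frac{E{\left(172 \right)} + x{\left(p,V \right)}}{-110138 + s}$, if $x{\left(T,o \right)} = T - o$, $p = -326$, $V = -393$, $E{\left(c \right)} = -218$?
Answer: $\frac{100134744}{73037393735} \approx 0.001371$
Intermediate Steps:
$a = - \frac{79726}{3}$ ($a = \frac{5}{3} - \frac{247627 - 167896}{3} = \frac{5}{3} - 26577 = - \frac{79726}{3} \approx -26575.0$)
$s = - \frac{39863}{663144}$ ($s = - \frac{79726}{3 \cdot 442096} = \left(- \frac{79726}{3}\right) \frac{1}{442096} = - \frac{39863}{663144} \approx -0.060112$)
$\frac{E{\left(172 \right)} + x{\left(p,V \right)}}{-110138 + s} = \frac{-218 - -67}{-110138 - \frac{39863}{663144}} = \frac{-218 + \left(-326 + 393\right)}{- \frac{73037393735}{663144}} = \left(-218 + 67\right) \left(- \frac{663144}{73037393735}\right) = \left(-151\right) \left(- \frac{663144}{73037393735}\right) = \frac{100134744}{73037393735}$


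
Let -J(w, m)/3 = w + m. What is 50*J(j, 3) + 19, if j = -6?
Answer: 469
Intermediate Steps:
J(w, m) = -3*m - 3*w (J(w, m) = -3*(w + m) = -3*(m + w) = -3*m - 3*w)
50*J(j, 3) + 19 = 50*(-3*3 - 3*(-6)) + 19 = 50*(-9 + 18) + 19 = 50*9 + 19 = 450 + 19 = 469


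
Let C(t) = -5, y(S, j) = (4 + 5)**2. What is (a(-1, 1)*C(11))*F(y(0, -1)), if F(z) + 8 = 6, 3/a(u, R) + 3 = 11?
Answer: 15/4 ≈ 3.7500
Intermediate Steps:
y(S, j) = 81 (y(S, j) = 9**2 = 81)
a(u, R) = 3/8 (a(u, R) = 3/(-3 + 11) = 3/8)
F(z) = -2 (F(z) = -8 + 6 = -2)
(a(-1, 1)*C(11))*F(y(0, -1)) = ((3/8)*(-5))*(-2) = -15/8*(-2) = 15/4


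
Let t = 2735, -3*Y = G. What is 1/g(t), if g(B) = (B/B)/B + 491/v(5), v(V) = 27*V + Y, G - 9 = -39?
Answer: 79315/268606 ≈ 0.29528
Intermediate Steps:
G = -30 (G = 9 - 39 = -30)
Y = 10 (Y = -⅓*(-30) = 10)
v(V) = 10 + 27*V (v(V) = 27*V + 10 = 10 + 27*V)
g(B) = 491/145 + 1/B (g(B) = (B/B)/B + 491/(10 + 27*5) = 1/B + 491/(10 + 135) = 1/B + 491/145 = 491/145 + 1/B)
1/g(t) = 1/(491/145 + 1/2735) = 1/(268606/79315) = 79315/268606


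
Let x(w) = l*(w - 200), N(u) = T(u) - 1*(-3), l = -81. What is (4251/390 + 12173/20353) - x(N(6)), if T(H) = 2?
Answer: -3212416143/203530 ≈ -15784.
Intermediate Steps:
N(u) = 5 (N(u) = 2 - 1*(-3) = 2 + 3 = 5)
x(w) = 16200 - 81*w (x(w) = -81*(w - 200) = -81*(-200 + w) = 16200 - 81*w)
(4251/390 + 12173/20353) - x(N(6)) = (4251/390 + 12173/20353) - (16200 - 81*5) = (4251*(1/390) + 12173*(1/20353)) - (16200 - 405) = (109/10 + 12173/20353) - 1*15795 = 2340207/203530 - 15795 = -3212416143/203530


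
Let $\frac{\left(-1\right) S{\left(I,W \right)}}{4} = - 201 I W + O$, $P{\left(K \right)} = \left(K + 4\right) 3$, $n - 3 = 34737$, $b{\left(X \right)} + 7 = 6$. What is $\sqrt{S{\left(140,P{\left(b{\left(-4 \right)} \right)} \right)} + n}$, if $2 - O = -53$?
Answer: $2 \sqrt{261890} \approx 1023.5$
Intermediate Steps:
$O = 55$ ($O = 2 - -53 = 2 + 53 = 55$)
$b{\left(X \right)} = -1$ ($b{\left(X \right)} = -7 + 6 = -1$)
$n = 34740$ ($n = 3 + 34737 = 34740$)
$P{\left(K \right)} = 12 + 3 K$ ($P{\left(K \right)} = \left(4 + K\right) 3 = 12 + 3 K$)
$S{\left(I,W \right)} = -220 + 804 I W$ ($S{\left(I,W \right)} = - 4 \left(- 201 I W + 55\right) = - 4 \left(55 - 201 I W\right) = -220 + 804 I W$)
$\sqrt{S{\left(140,P{\left(b{\left(-4 \right)} \right)} \right)} + n} = \sqrt{\left(-220 + 804 \cdot 140 \left(12 + 3 \left(-1\right)\right)\right) + 34740} = \sqrt{\left(-220 + 804 \cdot 140 \left(12 - 3\right)\right) + 34740} = \sqrt{\left(-220 + 804 \cdot 140 \cdot 9\right) + 34740} = \sqrt{\left(-220 + 1013040\right) + 34740} = \sqrt{1012820 + 34740} = \sqrt{1047560} = 2 \sqrt{261890}$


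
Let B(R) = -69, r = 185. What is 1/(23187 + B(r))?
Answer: 1/23118 ≈ 4.3256e-5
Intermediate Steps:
1/(23187 + B(r)) = 1/(23187 - 69) = 1/23118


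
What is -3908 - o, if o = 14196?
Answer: -18104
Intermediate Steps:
-3908 - o = -3908 - 1*14196 = -3908 - 14196 = -18104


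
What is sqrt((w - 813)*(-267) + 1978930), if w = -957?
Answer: 8*sqrt(38305) ≈ 1565.7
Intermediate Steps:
sqrt((w - 813)*(-267) + 1978930) = sqrt((-957 - 813)*(-267) + 1978930) = sqrt(-1770*(-267) + 1978930) = sqrt(472590 + 1978930) = sqrt(2451520) = 8*sqrt(38305)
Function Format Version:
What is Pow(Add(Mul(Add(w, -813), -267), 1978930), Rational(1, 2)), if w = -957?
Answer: Mul(8, Pow(38305, Rational(1, 2))) ≈ 1565.7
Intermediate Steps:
Pow(Add(Mul(Add(w, -813), -267), 1978930), Rational(1, 2)) = Pow(Add(Mul(Add(-957, -813), -267), 1978930), Rational(1, 2)) = Pow(Add(Mul(-1770, -267), 1978930), Rational(1, 2)) = Pow(Add(472590, 1978930), Rational(1, 2)) = Pow(2451520, Rational(1, 2)) = Mul(8, Pow(38305, Rational(1, 2)))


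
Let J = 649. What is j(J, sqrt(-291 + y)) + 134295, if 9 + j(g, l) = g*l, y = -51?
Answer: 134286 + 1947*I*sqrt(38) ≈ 1.3429e+5 + 12002.0*I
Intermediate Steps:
j(g, l) = -9 + g*l
j(J, sqrt(-291 + y)) + 134295 = (-9 + 649*sqrt(-291 - 51)) + 134295 = (-9 + 649*sqrt(-342)) + 134295 = (-9 + 649*(3*I*sqrt(38))) + 134295 = (-9 + 1947*I*sqrt(38)) + 134295 = 134286 + 1947*I*sqrt(38)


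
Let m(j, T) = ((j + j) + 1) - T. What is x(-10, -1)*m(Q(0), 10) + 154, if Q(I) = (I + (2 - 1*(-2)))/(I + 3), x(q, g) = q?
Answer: 652/3 ≈ 217.33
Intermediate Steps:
Q(I) = (4 + I)/(3 + I) (Q(I) = (I + (2 + 2))/(3 + I) = (I + 4)/(3 + I) = (4 + I)/(3 + I))
m(j, T) = 1 - T + 2*j (m(j, T) = (2*j + 1) - T = (1 + 2*j) - T = 1 - T + 2*j)
x(-10, -1)*m(Q(0), 10) + 154 = -10*(1 - 1*10 + 2*((4 + 0)/(3 + 0))) + 154 = -10*(1 - 10 + 2*(4/3)) + 154 = -10*(1 - 10 + 8/3) + 154 = -10*(-19/3) + 154 = 190/3 + 154 = 652/3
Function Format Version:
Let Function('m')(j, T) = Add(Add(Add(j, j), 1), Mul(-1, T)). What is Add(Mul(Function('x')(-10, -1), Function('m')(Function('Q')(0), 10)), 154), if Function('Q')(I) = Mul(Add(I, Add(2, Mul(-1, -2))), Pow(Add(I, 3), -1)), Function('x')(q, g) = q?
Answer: Rational(652, 3) ≈ 217.33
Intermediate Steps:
Function('Q')(I) = Mul(Pow(Add(3, I), -1), Add(4, I)) (Function('Q')(I) = Mul(Add(I, Add(2, 2)), Pow(Add(3, I), -1)) = Mul(Add(I, 4), Pow(Add(3, I), -1)) = Mul(Add(4, I), Pow(Add(3, I), -1)) = Mul(Pow(Add(3, I), -1), Add(4, I)))
Function('m')(j, T) = Add(1, Mul(-1, T), Mul(2, j)) (Function('m')(j, T) = Add(Add(Mul(2, j), 1), Mul(-1, T)) = Add(Add(1, Mul(2, j)), Mul(-1, T)) = Add(1, Mul(-1, T), Mul(2, j)))
Add(Mul(Function('x')(-10, -1), Function('m')(Function('Q')(0), 10)), 154) = Add(Mul(-10, Add(1, Mul(-1, 10), Mul(2, Mul(Pow(Add(3, 0), -1), Add(4, 0))))), 154) = Add(Mul(-10, Add(1, -10, Mul(2, Mul(Pow(3, -1), 4)))), 154) = Add(Mul(-10, Add(1, -10, Mul(2, Mul(Rational(1, 3), 4)))), 154) = Add(Mul(-10, Add(1, -10, Mul(2, Rational(4, 3)))), 154) = Add(Mul(-10, Add(1, -10, Rational(8, 3))), 154) = Add(Mul(-10, Rational(-19, 3)), 154) = Add(Rational(190, 3), 154) = Rational(652, 3)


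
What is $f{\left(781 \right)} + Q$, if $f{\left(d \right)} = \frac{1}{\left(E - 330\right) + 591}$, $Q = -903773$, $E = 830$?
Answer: $- \frac{986016342}{1091} \approx -9.0377 \cdot 10^{5}$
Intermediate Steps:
$f{\left(d \right)} = \frac{1}{1091}$ ($f{\left(d \right)} = \frac{1}{\left(830 - 330\right) + 591} = \frac{1}{500 + 591} = \frac{1}{1091}$)
$f{\left(781 \right)} + Q = \frac{1}{1091} - 903773 = - \frac{986016342}{1091}$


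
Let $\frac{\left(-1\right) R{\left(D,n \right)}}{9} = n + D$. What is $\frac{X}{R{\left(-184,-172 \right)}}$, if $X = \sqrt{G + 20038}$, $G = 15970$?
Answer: $\frac{\sqrt{9002}}{1602} \approx 0.059225$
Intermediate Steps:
$R{\left(D,n \right)} = - 9 D - 9 n$ ($R{\left(D,n \right)} = - 9 \left(n + D\right) = - 9 \left(D + n\right) = - 9 D - 9 n$)
$X = 2 \sqrt{9002}$ ($X = \sqrt{15970 + 20038} = \sqrt{36008} = 2 \sqrt{9002} \approx 189.76$)
$\frac{X}{R{\left(-184,-172 \right)}} = \frac{2 \sqrt{9002}}{\left(-9\right) \left(-184\right) - -1548} = \frac{2 \sqrt{9002}}{1656 + 1548} = \frac{2 \sqrt{9002}}{3204} = 2 \sqrt{9002} \cdot \frac{1}{3204} = \frac{\sqrt{9002}}{1602}$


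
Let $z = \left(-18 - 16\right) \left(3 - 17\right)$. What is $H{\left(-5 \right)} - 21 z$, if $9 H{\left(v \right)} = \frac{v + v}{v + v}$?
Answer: $- \frac{89963}{9} \approx -9995.9$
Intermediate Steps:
$H{\left(v \right)} = \frac{1}{9}$ ($H{\left(v \right)} = \frac{\left(v + v\right) \frac{1}{v + v}}{9} = \frac{2 v \frac{1}{2 v}}{9} = \frac{1}{9} \cdot 1 = \frac{1}{9}$)
$z = 476$ ($z = \left(-34\right) \left(-14\right) = 476$)
$H{\left(-5 \right)} - 21 z = \frac{1}{9} - 9996 = - \frac{89963}{9}$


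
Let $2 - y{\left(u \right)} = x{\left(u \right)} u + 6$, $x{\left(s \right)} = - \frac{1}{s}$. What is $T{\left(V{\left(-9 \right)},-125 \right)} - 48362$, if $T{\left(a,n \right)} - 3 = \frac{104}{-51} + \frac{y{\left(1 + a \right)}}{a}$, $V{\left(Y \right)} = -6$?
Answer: $- \frac{4932775}{102} \approx -48361.0$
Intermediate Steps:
$y{\left(u \right)} = -3$ ($y{\left(u \right)} = 2 - \left(- \frac{1}{u} u + 6\right) = 2 - \left(-1 + 6\right) = 2 - 5 = -3$)
$T{\left(a,n \right)} = \frac{49}{51} - \frac{3}{a}$ ($T{\left(a,n \right)} = 3 + \left(\frac{104}{-51} - \frac{3}{a}\right) = 3 + \left(104 \left(- \frac{1}{51}\right) - \frac{3}{a}\right) = 3 - \left(\frac{104}{51} + \frac{3}{a}\right) = \frac{49}{51} - \frac{3}{a}$)
$T{\left(V{\left(-9 \right)},-125 \right)} - 48362 = \left(\frac{49}{51} - \frac{3}{-6}\right) - 48362 = \left(\frac{49}{51} - - \frac{1}{2}\right) - 48362 = \left(\frac{49}{51} + \frac{1}{2}\right) - 48362 = \frac{149}{102} - 48362 = - \frac{4932775}{102}$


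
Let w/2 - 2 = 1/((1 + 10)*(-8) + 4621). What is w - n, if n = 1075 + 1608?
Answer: -12143905/4533 ≈ -2679.0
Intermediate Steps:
n = 2683
w = 18134/4533 (w = 4 + 2/((1 + 10)*(-8) + 4621) = 4 + 2/(11*(-8) + 4621) = 4 + 2/(-88 + 4621) = 4 + 2/4533 = 18134/4533 ≈ 4.0004)
w - n = 18134/4533 - 1*2683 = 18134/4533 - 2683 = -12143905/4533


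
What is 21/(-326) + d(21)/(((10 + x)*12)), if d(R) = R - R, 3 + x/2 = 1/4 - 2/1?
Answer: -21/326 ≈ -0.064417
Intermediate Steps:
x = -19/2 (x = -6 + 2*(1/4 - 2/1) = -6 + 2*(1*(¼) - 2*1) = -6 + 2*(¼ - 2) = -6 + 2*(-7/4) = -6 - 7/2 = -19/2 ≈ -9.5000)
d(R) = 0
21/(-326) + d(21)/(((10 + x)*12)) = 21/(-326) + 0/(((10 - 19/2)*12)) = 21*(-1/326) + 0/(((½)*12)) = -21/326 + 0/6 = -21/326 + 0*(⅙) = -21/326 + 0 = -21/326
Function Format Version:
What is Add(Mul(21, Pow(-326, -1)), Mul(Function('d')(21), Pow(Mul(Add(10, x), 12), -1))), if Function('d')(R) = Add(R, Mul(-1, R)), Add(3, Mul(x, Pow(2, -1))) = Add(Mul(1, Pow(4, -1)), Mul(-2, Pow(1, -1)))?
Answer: Rational(-21, 326) ≈ -0.064417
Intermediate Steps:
x = Rational(-19, 2) (x = Add(-6, Mul(2, Add(Mul(1, Pow(4, -1)), Mul(-2, Pow(1, -1))))) = Add(-6, Mul(2, Add(Mul(1, Rational(1, 4)), Mul(-2, 1)))) = Add(-6, Mul(2, Add(Rational(1, 4), -2))) = Add(-6, Mul(2, Rational(-7, 4))) = Add(-6, Rational(-7, 2)) = Rational(-19, 2) ≈ -9.5000)
Function('d')(R) = 0
Add(Mul(21, Pow(-326, -1)), Mul(Function('d')(21), Pow(Mul(Add(10, x), 12), -1))) = Add(Mul(21, Pow(-326, -1)), Mul(0, Pow(Mul(Add(10, Rational(-19, 2)), 12), -1))) = Add(Mul(21, Rational(-1, 326)), Mul(0, Pow(Mul(Rational(1, 2), 12), -1))) = Add(Rational(-21, 326), Mul(0, Pow(6, -1))) = Add(Rational(-21, 326), Mul(0, Rational(1, 6))) = Add(Rational(-21, 326), 0) = Rational(-21, 326)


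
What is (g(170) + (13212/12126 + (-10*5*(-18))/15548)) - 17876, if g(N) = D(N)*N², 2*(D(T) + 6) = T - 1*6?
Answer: 17113680968447/7855627 ≈ 2.1785e+6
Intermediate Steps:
D(T) = -9 + T/2 (D(T) = -6 + (T - 1*6)/2 = -6 + (T - 6)/2 = -6 + (-6 + T)/2 = -6 + (-3 + T/2) = -9 + T/2)
g(N) = N²*(-9 + N/2) (g(N) = (-9 + N/2)*N² = N²*(-9 + N/2))
(g(170) + (13212/12126 + (-10*5*(-18))/15548)) - 17876 = ((½)*170²*(-18 + 170) + (13212/12126 + (-10*5*(-18))/15548)) - 17876 = ((½)*28900*152 + (13212*(1/12126) - 50*(-18)*(1/15548))) - 17876 = (2196400 + (2202/2021 + 900*(1/15548))) - 17876 = (2196400 + (2202/2021 + 225/3887)) - 17876 = (2196400 + 9013899/7855627) - 17876 = 17254108156699/7855627 - 17876 = 17113680968447/7855627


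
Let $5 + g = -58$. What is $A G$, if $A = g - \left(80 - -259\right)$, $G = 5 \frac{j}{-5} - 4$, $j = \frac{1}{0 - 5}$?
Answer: $\frac{7638}{5} \approx 1527.6$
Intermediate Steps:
$g = -63$ ($g = -5 - 58 = -63$)
$j = - \frac{1}{5}$ ($j = \frac{1}{-5} = - \frac{1}{5} \approx -0.2$)
$G = - \frac{19}{5}$ ($G = 5 \left(- \frac{1}{5 \left(-5\right)}\right) - 4 = 5 \left(\left(- \frac{1}{5}\right) \left(- \frac{1}{5}\right)\right) - 4 = 5 \cdot \frac{1}{25} - 4 = \frac{1}{5} - 4 = - \frac{19}{5} \approx -3.8$)
$A = -402$ ($A = -63 - \left(80 - -259\right) = -63 - \left(80 + 259\right) = -63 - 339 = -402$)
$A G = \left(-402\right) \left(- \frac{19}{5}\right) = \frac{7638}{5}$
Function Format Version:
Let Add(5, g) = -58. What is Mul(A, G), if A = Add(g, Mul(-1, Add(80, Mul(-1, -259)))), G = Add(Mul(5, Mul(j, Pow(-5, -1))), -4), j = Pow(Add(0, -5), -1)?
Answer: Rational(7638, 5) ≈ 1527.6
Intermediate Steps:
g = -63 (g = Add(-5, -58) = -63)
j = Rational(-1, 5) (j = Pow(-5, -1) = Rational(-1, 5) ≈ -0.20000)
G = Rational(-19, 5) (G = Add(Mul(5, Mul(Rational(-1, 5), Pow(-5, -1))), -4) = Add(Mul(5, Mul(Rational(-1, 5), Rational(-1, 5))), -4) = Add(Mul(5, Rational(1, 25)), -4) = Add(Rational(1, 5), -4) = Rational(-19, 5) ≈ -3.8000)
A = -402 (A = Add(-63, Mul(-1, Add(80, Mul(-1, -259)))) = Add(-63, Mul(-1, Add(80, 259))) = Add(-63, Mul(-1, 339)) = Add(-63, -339) = -402)
Mul(A, G) = Mul(-402, Rational(-19, 5)) = Rational(7638, 5)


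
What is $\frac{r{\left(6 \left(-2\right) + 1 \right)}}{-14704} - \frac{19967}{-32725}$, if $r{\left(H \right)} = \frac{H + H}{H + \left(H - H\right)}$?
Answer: $\frac{146764659}{240594200} \approx 0.61001$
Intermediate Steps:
$r{\left(H \right)} = 2$ ($r{\left(H \right)} = \frac{2 H}{H + 0} = \frac{2 H}{H} = 2$)
$\frac{r{\left(6 \left(-2\right) + 1 \right)}}{-14704} - \frac{19967}{-32725} = \frac{2}{-14704} - \frac{19967}{-32725} = 2 \left(- \frac{1}{14704}\right) - - \frac{19967}{32725} = - \frac{1}{7352} + \frac{19967}{32725} = \frac{146764659}{240594200}$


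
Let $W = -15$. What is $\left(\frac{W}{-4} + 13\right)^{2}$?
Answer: $\frac{4489}{16} \approx 280.56$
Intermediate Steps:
$\left(\frac{W}{-4} + 13\right)^{2} = \left(- \frac{15}{-4} + 13\right)^{2} = \left(\left(-15\right) \left(- \frac{1}{4}\right) + 13\right)^{2} = \left(\frac{15}{4} + 13\right)^{2} = \left(\frac{67}{4}\right)^{2} = \frac{4489}{16}$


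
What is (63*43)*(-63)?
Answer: -170667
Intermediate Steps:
(63*43)*(-63) = 2709*(-63) = -170667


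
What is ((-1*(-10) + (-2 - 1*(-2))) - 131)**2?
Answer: 14641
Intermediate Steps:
((-1*(-10) + (-2 - 1*(-2))) - 131)**2 = ((10 + (-2 + 2)) - 131)**2 = ((10 + 0) - 131)**2 = (10 - 131)**2 = (-121)**2 = 14641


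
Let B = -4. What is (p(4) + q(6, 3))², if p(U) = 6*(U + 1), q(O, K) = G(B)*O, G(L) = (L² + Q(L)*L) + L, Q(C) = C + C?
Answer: 86436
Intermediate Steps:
Q(C) = 2*C
G(L) = L + 3*L² (G(L) = (L² + (2*L)*L) + L = (L² + 2*L²) + L = 3*L² + L = L + 3*L²)
q(O, K) = 44*O (q(O, K) = (-4*(1 + 3*(-4)))*O = (-4*(1 - 12))*O = (-4*(-11))*O = 44*O)
p(U) = 6 + 6*U (p(U) = 6*(1 + U) = 6 + 6*U)
(p(4) + q(6, 3))² = ((6 + 6*4) + 44*6)² = ((6 + 24) + 264)² = (30 + 264)² = 294² = 86436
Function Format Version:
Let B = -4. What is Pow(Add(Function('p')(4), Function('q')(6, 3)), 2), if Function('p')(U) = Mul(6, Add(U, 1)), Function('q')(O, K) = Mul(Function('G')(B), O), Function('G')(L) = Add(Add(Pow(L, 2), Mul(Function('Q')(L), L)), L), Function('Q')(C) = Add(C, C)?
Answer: 86436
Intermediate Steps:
Function('Q')(C) = Mul(2, C)
Function('G')(L) = Add(L, Mul(3, Pow(L, 2))) (Function('G')(L) = Add(Add(Pow(L, 2), Mul(Mul(2, L), L)), L) = Add(Add(Pow(L, 2), Mul(2, Pow(L, 2))), L) = Add(Mul(3, Pow(L, 2)), L) = Add(L, Mul(3, Pow(L, 2))))
Function('q')(O, K) = Mul(44, O) (Function('q')(O, K) = Mul(Mul(-4, Add(1, Mul(3, -4))), O) = Mul(Mul(-4, Add(1, -12)), O) = Mul(Mul(-4, -11), O) = Mul(44, O))
Function('p')(U) = Add(6, Mul(6, U)) (Function('p')(U) = Mul(6, Add(1, U)) = Add(6, Mul(6, U)))
Pow(Add(Function('p')(4), Function('q')(6, 3)), 2) = Pow(Add(Add(6, Mul(6, 4)), Mul(44, 6)), 2) = Pow(Add(Add(6, 24), 264), 2) = Pow(Add(30, 264), 2) = Pow(294, 2) = 86436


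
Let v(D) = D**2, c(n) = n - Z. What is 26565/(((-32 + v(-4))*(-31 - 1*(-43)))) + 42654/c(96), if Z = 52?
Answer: 585059/704 ≈ 831.05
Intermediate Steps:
c(n) = -52 + n (c(n) = n - 1*52 = n - 52 = -52 + n)
26565/(((-32 + v(-4))*(-31 - 1*(-43)))) + 42654/c(96) = 26565/(((-32 + (-4)**2)*(-31 - 1*(-43)))) + 42654/(-52 + 96) = 26565/(((-32 + 16)*(-31 + 43))) + 42654/44 = 26565/((-16*12)) + 42654*(1/44) = 26565/(-192) + 21327/22 = 26565*(-1/192) + 21327/22 = -8855/64 + 21327/22 = 585059/704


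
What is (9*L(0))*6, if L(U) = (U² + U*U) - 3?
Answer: -162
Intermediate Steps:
L(U) = -3 + 2*U² (L(U) = (U² + U²) - 3 = 2*U² - 3 = -3 + 2*U²)
(9*L(0))*6 = (9*(-3 + 2*0²))*6 = (9*(-3 + 2*0))*6 = (9*(-3 + 0))*6 = (9*(-3))*6 = -27*6 = -162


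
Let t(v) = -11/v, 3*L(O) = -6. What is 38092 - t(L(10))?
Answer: 76173/2 ≈ 38087.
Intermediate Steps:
L(O) = -2 (L(O) = (⅓)*(-6) = -2)
38092 - t(L(10)) = 38092 - (-11)/(-2) = 38092 - (-11)*(-1)/2 = 38092 - 1*11/2 = 38092 - 11/2 = 76173/2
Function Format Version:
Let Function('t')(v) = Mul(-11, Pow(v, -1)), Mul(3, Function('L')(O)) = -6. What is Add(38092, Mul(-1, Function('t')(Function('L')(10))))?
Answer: Rational(76173, 2) ≈ 38087.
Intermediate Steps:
Function('L')(O) = -2 (Function('L')(O) = Mul(Rational(1, 3), -6) = -2)
Add(38092, Mul(-1, Function('t')(Function('L')(10)))) = Add(38092, Mul(-1, Mul(-11, Pow(-2, -1)))) = Add(38092, Mul(-1, Mul(-11, Rational(-1, 2)))) = Add(38092, Mul(-1, Rational(11, 2))) = Add(38092, Rational(-11, 2)) = Rational(76173, 2)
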